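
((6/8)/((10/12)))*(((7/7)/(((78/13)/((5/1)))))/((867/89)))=89/1156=0.08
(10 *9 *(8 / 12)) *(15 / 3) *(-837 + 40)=-239100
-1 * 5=-5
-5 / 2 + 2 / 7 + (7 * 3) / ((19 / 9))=2057 / 266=7.73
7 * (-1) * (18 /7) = -18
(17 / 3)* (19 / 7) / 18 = 323 / 378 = 0.85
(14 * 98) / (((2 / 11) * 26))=3773 / 13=290.23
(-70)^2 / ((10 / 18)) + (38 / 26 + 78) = 115693 / 13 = 8899.46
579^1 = 579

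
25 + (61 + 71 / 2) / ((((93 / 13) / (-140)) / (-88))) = 15457765 / 93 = 166212.53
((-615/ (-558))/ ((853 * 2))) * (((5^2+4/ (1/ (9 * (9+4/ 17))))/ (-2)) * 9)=-3737355/ 3596248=-1.04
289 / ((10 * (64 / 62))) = 8959 / 320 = 28.00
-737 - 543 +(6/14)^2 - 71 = -1350.82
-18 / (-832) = 0.02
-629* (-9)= 5661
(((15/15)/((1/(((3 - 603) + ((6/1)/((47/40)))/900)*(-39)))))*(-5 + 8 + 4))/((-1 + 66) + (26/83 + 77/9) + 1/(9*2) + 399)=57507998184/166039015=346.35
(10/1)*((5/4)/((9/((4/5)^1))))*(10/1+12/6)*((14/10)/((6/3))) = 28/3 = 9.33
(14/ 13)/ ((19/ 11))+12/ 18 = 956/ 741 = 1.29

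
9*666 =5994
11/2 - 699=-1387/2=-693.50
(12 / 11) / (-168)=-1 / 154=-0.01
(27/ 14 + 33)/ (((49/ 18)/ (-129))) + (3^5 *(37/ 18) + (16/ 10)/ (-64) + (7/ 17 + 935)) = -51382731/ 233240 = -220.30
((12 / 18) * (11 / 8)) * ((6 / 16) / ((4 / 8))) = 11 / 16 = 0.69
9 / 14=0.64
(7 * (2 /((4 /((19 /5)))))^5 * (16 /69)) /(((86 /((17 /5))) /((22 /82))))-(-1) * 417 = 3173666151091 /7602937500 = 417.43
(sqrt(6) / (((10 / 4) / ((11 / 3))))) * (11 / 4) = 121 * sqrt(6) / 30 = 9.88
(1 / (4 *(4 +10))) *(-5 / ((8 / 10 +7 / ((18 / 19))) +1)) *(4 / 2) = -225 / 11578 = -0.02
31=31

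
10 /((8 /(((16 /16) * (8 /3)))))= 10 /3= 3.33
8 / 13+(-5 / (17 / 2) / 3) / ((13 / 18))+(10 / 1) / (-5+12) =2742 / 1547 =1.77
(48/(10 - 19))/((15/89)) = -1424/45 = -31.64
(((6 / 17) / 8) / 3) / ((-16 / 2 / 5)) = -5 / 544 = -0.01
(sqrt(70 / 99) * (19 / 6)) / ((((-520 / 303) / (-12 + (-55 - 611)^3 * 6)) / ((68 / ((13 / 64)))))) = 308387356980928 * sqrt(770) / 9295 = 920645709103.20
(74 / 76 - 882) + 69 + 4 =-30705 / 38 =-808.03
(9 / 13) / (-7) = -9 / 91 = -0.10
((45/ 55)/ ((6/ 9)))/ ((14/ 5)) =135/ 308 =0.44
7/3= 2.33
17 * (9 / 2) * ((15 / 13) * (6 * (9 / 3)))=20655 / 13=1588.85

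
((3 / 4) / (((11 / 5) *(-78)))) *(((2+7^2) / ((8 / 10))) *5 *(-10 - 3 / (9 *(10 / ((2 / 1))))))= 64175 / 4576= 14.02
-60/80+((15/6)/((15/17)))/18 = -16/27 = -0.59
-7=-7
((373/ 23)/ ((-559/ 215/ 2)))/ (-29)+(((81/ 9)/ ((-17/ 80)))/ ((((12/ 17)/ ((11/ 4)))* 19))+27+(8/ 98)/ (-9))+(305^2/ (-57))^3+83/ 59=-4346848129.57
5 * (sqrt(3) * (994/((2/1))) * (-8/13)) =-19880 * sqrt(3)/13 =-2648.71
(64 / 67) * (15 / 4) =240 / 67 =3.58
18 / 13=1.38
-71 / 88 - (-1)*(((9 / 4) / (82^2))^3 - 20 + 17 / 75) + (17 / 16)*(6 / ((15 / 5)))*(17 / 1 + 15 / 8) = 313474351192759057 / 16051552251187200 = 19.53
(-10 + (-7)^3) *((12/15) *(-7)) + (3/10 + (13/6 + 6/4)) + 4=59543/30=1984.77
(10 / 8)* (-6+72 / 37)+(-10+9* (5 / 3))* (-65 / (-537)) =-4.46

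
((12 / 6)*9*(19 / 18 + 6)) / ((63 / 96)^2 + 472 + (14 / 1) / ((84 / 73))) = 390144 / 1488683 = 0.26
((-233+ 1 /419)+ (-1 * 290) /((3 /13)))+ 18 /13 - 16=-24581434 /16341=-1504.28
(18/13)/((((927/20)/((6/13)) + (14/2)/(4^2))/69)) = 99360/104897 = 0.95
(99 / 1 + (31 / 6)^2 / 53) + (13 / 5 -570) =-4463731 / 9540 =-467.90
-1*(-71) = 71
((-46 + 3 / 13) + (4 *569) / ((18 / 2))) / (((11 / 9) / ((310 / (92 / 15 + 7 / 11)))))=112683450 / 14521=7760.03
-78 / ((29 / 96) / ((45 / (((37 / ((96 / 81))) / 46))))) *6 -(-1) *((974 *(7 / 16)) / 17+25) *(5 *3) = -14880786105 / 145928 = -101973.48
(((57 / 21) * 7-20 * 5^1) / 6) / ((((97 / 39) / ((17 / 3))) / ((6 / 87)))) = -5967 / 2813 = -2.12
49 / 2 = 24.50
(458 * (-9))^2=16990884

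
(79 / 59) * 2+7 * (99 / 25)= 44837 / 1475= 30.40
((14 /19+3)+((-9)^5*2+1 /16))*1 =-35900637 /304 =-118094.20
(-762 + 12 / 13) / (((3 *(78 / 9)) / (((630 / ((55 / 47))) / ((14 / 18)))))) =-37666458 / 1859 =-20261.68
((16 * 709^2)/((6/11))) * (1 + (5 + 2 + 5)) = 191689021.33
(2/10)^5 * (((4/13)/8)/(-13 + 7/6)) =-3/2884375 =-0.00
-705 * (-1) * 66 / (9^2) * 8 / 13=41360 / 117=353.50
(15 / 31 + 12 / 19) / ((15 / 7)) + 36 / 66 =1.07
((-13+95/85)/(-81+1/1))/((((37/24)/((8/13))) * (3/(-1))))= -808/40885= -0.02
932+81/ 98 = 91417/ 98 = 932.83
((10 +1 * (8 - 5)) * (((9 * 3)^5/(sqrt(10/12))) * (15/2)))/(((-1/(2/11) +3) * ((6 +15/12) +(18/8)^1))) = -1119214746 * sqrt(30)/95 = -64528332.96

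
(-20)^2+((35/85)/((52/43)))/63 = 3182443/7956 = 400.01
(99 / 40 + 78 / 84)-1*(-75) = 21953 / 280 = 78.40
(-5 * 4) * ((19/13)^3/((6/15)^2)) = -857375/2197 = -390.25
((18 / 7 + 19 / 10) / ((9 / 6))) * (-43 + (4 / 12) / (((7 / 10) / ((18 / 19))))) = -1771267 / 13965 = -126.84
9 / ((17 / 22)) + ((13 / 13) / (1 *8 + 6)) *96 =2202 / 119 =18.50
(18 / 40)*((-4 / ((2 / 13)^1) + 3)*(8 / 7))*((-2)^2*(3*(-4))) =19872 / 35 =567.77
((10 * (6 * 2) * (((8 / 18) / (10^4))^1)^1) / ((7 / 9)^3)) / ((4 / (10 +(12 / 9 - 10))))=162 / 42875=0.00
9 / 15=3 / 5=0.60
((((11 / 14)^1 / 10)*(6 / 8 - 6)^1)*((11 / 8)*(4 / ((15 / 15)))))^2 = 131769 / 25600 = 5.15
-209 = -209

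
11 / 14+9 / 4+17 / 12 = 187 / 42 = 4.45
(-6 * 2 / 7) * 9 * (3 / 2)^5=-6561 / 56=-117.16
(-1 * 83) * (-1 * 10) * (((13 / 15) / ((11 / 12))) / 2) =4316 / 11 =392.36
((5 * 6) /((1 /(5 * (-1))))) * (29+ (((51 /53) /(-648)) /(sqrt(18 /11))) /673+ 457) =-72900+ 425 * sqrt(22) /7704504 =-72900.00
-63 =-63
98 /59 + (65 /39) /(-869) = 255191 /153813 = 1.66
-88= -88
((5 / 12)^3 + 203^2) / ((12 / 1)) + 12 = 71458109 / 20736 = 3446.09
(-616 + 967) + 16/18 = 3167/9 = 351.89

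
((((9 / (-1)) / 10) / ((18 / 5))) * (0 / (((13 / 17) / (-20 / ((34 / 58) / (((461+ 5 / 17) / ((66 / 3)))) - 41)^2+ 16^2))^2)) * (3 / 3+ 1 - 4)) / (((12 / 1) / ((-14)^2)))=0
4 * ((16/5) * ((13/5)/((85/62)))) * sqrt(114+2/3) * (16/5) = 1650688 * sqrt(258)/31875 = 831.81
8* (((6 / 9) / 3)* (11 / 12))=44 / 27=1.63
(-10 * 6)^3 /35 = -6171.43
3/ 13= 0.23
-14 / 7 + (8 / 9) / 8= -17 / 9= -1.89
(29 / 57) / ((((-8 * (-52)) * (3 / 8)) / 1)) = 29 / 8892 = 0.00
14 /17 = 0.82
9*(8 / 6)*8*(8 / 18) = 128 / 3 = 42.67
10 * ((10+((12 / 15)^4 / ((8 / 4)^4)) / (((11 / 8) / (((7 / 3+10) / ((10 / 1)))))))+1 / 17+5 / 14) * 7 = 256210459 / 350625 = 730.73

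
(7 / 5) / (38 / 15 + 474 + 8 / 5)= 0.00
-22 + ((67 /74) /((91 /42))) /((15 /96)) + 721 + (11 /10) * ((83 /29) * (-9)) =93924189 /139490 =673.34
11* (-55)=-605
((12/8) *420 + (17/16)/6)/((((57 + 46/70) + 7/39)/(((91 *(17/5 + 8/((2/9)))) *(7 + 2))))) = 888229839861/2526304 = 351592.62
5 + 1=6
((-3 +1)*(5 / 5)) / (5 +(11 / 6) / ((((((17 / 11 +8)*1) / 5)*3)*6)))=-4536 / 11461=-0.40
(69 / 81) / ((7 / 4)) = 92 / 189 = 0.49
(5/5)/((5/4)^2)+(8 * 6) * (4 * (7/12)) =2816/25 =112.64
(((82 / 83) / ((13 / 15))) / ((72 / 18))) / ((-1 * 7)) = -615 / 15106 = -0.04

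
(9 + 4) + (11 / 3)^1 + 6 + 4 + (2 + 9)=113 / 3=37.67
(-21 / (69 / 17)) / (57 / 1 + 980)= -7 / 1403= -0.00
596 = 596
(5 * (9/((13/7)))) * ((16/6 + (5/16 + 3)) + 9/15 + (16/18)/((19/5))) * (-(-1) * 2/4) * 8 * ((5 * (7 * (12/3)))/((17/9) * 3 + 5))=68504205/7904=8667.03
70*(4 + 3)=490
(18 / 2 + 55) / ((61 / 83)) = 5312 / 61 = 87.08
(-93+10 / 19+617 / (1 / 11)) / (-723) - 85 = -1294841 / 13737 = -94.26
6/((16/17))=51/8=6.38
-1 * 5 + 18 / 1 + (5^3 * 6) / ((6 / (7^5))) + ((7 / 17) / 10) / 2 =714301927 / 340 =2100888.02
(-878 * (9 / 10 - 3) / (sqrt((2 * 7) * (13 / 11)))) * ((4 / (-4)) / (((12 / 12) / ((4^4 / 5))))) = -168576 * sqrt(2002) / 325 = -23208.36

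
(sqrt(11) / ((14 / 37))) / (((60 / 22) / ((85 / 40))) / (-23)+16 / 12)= 477411 * sqrt(11) / 230776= 6.86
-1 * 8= -8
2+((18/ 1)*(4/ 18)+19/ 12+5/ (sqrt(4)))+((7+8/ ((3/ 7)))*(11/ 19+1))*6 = 57739/ 228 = 253.24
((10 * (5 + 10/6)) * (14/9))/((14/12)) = 800/9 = 88.89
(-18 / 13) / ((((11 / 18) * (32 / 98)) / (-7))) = 27783 / 572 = 48.57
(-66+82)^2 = 256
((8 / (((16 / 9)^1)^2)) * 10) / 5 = 81 / 16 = 5.06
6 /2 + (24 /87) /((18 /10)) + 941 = 246424 /261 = 944.15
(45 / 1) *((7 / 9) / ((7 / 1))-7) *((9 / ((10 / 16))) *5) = -22320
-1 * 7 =-7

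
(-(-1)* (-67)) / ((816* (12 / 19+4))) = -1273 / 71808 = -0.02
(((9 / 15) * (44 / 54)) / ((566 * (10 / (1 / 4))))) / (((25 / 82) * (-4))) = -451 / 25470000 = -0.00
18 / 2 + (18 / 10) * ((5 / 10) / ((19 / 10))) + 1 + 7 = 332 / 19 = 17.47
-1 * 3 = -3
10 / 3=3.33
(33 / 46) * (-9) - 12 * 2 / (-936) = -11537 / 1794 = -6.43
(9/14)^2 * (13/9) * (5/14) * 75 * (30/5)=131625/1372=95.94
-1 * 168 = -168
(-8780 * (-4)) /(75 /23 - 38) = -807760 /799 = -1010.96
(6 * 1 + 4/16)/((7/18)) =225/14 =16.07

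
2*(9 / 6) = 3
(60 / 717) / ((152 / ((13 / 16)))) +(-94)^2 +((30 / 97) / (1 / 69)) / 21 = 871920578343 / 98666848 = 8837.02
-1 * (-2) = 2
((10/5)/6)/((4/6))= 1/2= 0.50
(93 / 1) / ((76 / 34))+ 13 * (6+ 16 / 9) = 142.72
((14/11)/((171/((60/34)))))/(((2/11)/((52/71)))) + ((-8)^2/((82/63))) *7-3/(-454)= 440860952789/1280624586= 344.25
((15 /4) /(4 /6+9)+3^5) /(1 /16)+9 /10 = 1129581 /290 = 3895.11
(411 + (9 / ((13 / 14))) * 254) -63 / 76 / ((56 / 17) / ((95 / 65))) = 1194951 / 416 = 2872.48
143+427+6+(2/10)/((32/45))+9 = 18729/32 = 585.28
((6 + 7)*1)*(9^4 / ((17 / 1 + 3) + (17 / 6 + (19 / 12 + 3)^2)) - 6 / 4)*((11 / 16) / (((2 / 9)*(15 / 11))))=8827498251 / 2020160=4369.70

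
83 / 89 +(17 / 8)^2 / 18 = 121337 / 102528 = 1.18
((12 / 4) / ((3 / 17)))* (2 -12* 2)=-374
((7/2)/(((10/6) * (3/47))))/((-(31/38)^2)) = -237538/4805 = -49.44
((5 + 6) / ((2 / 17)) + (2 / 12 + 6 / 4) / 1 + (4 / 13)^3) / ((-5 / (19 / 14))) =-23842549 / 922740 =-25.84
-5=-5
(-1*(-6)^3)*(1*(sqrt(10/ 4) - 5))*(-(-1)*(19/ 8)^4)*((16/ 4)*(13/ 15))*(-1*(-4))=-15247557/ 32 + 15247557*sqrt(10)/ 320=-325808.00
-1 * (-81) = 81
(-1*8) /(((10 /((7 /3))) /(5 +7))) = -112 /5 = -22.40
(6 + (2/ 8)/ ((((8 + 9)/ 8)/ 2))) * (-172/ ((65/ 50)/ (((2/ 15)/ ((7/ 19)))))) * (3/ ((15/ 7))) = -1385632/ 3315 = -417.99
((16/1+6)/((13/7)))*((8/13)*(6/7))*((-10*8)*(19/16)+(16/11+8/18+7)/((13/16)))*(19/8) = -8220844/6591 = -1247.28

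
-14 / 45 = -0.31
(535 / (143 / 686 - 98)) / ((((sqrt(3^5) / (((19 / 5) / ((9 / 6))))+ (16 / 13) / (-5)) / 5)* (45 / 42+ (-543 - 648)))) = 7716253126400 / 51549482574908433+ 4124641885000* sqrt(3) / 1909240095366979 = 0.00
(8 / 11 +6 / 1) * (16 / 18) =592 / 99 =5.98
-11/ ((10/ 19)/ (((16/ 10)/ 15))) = -836/ 375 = -2.23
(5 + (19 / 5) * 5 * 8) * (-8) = -1256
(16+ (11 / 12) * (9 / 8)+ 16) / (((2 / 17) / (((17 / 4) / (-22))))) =-305473 / 5632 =-54.24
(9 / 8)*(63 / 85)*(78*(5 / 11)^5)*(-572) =-721.86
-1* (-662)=662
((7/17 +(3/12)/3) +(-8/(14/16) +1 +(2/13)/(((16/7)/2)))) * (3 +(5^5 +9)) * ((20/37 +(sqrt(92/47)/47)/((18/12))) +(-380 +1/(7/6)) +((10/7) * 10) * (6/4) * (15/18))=20439867348577/2404038-437529938 * sqrt(1081)/30755907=8501838.54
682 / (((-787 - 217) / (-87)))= 29667 / 502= 59.10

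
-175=-175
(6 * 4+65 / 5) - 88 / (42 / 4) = 601 / 21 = 28.62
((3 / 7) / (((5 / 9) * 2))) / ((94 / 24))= 162 / 1645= 0.10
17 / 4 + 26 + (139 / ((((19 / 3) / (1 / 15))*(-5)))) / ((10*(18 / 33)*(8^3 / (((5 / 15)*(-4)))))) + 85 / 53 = 18476289037 / 580032000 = 31.85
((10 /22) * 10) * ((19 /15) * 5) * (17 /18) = 8075 /297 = 27.19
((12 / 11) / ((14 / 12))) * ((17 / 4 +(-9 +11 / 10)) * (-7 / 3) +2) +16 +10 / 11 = 936 / 35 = 26.74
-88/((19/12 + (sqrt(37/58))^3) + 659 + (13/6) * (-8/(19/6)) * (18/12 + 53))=-40418089986912/166387877527907 + 1227134304 * sqrt(2146)/166387877527907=-0.24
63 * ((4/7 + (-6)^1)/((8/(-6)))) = 513/2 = 256.50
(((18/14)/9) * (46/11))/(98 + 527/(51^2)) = 7038/1156925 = 0.01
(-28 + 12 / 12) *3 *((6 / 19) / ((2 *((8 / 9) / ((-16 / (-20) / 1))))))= -2187 / 190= -11.51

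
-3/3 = -1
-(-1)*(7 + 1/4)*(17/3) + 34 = 901/12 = 75.08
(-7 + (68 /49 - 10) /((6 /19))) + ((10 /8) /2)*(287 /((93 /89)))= 1669537 /12152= 137.39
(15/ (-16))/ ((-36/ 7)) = 35/ 192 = 0.18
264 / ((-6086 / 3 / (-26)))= 10296 / 3043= 3.38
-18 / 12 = -3 / 2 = -1.50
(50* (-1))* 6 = -300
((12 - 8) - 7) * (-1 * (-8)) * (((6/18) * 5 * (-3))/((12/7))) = 70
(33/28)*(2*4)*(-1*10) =-94.29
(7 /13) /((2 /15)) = 105 /26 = 4.04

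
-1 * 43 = -43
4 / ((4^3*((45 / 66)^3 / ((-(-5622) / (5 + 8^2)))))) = 1247147 / 77625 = 16.07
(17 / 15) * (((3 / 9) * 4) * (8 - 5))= 68 / 15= 4.53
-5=-5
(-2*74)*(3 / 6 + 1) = -222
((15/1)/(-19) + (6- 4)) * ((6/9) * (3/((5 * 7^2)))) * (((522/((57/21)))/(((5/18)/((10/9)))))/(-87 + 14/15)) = -288144/3262357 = -0.09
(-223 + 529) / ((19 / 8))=2448 / 19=128.84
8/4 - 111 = -109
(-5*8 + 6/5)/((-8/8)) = 194/5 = 38.80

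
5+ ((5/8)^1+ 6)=93/8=11.62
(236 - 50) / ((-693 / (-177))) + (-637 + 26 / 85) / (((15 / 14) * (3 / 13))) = -744431816 / 294525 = -2527.57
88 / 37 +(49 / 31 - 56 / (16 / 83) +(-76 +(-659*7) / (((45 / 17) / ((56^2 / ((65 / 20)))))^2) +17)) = -481223742628670863 / 785064150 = -612973783.90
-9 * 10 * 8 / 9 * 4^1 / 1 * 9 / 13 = -2880 / 13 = -221.54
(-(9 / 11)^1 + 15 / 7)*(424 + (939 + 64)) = 145554 / 77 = 1890.31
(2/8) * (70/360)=7/144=0.05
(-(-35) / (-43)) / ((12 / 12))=-35 / 43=-0.81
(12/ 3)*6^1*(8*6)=1152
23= 23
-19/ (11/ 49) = -931/ 11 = -84.64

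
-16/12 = -4/3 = -1.33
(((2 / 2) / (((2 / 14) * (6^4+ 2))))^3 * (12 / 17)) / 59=1029 / 548359054694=0.00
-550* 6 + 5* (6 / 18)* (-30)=-3350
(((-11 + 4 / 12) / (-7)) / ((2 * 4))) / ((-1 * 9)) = -4 / 189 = -0.02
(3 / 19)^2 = 9 / 361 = 0.02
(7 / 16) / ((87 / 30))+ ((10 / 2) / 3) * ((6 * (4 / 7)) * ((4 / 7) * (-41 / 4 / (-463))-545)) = -16390507075 / 5263384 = -3114.06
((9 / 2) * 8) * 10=360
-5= -5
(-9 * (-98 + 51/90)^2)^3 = -623695904326842.55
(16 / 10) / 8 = 0.20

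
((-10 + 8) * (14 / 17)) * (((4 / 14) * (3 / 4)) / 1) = -6 / 17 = -0.35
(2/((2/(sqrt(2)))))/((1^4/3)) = 3 * sqrt(2) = 4.24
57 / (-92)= -57 / 92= -0.62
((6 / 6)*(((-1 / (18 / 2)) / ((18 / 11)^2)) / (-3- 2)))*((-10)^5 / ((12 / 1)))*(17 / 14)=-1285625 / 15309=-83.98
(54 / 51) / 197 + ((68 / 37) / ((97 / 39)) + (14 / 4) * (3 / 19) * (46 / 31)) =11074730313 / 7079521429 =1.56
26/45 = 0.58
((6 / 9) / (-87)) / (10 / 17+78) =-17 / 174348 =-0.00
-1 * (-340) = 340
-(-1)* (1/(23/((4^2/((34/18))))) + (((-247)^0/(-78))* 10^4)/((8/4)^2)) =-483134/15249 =-31.68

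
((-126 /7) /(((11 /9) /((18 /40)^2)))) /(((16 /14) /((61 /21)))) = -133407 /17600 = -7.58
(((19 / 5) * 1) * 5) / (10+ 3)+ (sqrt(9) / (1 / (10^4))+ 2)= 390045 / 13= 30003.46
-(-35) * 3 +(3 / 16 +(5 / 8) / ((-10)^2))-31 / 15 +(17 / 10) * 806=707197 / 480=1473.33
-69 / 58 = -1.19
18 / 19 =0.95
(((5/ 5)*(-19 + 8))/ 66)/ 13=-0.01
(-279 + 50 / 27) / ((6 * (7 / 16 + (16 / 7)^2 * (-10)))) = 2933336 / 3289977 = 0.89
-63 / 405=-7 / 45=-0.16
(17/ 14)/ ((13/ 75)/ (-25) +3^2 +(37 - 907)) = -0.00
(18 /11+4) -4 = 18 /11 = 1.64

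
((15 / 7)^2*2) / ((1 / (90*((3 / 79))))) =121500 / 3871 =31.39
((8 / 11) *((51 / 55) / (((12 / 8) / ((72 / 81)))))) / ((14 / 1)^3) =272 / 1867635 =0.00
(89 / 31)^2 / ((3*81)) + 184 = 42976153 / 233523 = 184.03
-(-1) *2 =2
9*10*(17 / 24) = 255 / 4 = 63.75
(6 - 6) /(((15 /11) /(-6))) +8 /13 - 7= -6.38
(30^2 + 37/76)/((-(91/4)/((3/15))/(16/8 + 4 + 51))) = -205311/455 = -451.23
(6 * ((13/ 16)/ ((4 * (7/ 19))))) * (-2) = -741/ 112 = -6.62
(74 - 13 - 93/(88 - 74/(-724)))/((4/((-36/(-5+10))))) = -5735421/53155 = -107.90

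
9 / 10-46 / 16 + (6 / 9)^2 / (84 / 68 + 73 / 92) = -2005763 / 1142280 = -1.76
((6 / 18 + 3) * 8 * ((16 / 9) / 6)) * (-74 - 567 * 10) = -3676160 / 81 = -45384.69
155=155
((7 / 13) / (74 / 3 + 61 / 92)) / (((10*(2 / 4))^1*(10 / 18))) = 17388 / 2272075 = 0.01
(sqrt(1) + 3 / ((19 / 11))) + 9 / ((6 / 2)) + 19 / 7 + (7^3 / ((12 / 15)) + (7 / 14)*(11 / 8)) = 931827 / 2128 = 437.89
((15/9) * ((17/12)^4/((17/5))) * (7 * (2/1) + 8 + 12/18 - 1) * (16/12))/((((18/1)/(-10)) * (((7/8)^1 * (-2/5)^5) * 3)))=124744140625/105815808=1178.88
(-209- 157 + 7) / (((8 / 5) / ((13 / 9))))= -23335 / 72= -324.10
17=17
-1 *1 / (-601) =0.00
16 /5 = 3.20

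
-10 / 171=-0.06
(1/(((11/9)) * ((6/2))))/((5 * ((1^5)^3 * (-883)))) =-3/48565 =-0.00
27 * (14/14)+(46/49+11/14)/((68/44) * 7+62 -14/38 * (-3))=40916021/1514100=27.02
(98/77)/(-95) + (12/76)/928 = -12827/969760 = -0.01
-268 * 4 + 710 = -362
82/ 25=3.28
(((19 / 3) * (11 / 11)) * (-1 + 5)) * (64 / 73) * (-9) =-14592 / 73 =-199.89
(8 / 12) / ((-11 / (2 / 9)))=-4 / 297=-0.01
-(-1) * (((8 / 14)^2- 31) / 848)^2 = 2259009 / 1726568704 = 0.00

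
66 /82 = 33 /41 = 0.80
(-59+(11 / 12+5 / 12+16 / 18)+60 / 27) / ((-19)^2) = -0.15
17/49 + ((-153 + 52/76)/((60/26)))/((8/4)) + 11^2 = 2467481/27930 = 88.35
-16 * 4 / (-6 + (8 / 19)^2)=11552 / 1051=10.99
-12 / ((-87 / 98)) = 392 / 29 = 13.52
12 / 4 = 3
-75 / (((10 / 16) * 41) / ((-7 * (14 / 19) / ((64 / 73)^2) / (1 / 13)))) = 50918595 / 199424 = 255.33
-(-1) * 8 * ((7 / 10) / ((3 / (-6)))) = -56 / 5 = -11.20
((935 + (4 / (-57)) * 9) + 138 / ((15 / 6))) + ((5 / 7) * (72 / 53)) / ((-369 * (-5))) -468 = 753690599 / 1445045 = 521.57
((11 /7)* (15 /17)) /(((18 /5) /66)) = 3025 /119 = 25.42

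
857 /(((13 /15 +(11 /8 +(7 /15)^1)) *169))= 20568 /10985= 1.87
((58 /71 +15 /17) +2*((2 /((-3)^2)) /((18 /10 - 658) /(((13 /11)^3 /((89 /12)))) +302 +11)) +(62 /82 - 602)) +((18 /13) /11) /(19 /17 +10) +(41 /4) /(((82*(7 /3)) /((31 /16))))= -3961228538748190987799 /6608328780244743552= -599.43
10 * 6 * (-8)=-480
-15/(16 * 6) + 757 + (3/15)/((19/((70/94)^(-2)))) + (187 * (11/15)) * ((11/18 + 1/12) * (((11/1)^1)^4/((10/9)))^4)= 21383225150915901716011867/7448000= 2871002302754551787.86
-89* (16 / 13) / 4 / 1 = -356 / 13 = -27.38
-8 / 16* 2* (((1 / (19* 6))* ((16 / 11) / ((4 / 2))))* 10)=-40 / 627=-0.06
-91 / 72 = -1.26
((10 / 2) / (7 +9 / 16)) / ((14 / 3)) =120 / 847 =0.14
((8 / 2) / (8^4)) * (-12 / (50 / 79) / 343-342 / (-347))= 0.00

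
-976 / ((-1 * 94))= 488 / 47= 10.38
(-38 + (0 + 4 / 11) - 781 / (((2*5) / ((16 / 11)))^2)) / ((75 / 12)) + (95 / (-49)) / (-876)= -232417009 / 26827500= -8.66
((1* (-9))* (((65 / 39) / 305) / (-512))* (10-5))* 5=75 / 31232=0.00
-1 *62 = -62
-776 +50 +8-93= -811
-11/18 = -0.61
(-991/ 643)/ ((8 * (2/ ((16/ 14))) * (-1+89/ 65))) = -64415/ 216048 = -0.30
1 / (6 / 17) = 17 / 6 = 2.83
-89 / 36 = -2.47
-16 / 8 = -2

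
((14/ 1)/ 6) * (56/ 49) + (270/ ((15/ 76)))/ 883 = 11168/ 2649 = 4.22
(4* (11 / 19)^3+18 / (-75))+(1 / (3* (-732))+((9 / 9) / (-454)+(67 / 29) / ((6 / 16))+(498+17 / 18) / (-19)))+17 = -6360247849997 / 2478888555300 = -2.57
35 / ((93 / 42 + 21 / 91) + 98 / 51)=324870 / 40531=8.02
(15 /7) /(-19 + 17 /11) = -55 /448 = -0.12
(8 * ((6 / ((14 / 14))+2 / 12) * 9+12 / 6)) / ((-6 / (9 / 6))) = -115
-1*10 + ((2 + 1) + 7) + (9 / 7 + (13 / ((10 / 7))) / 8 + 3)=5.42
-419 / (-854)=0.49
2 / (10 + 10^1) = 1 / 10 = 0.10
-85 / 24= -3.54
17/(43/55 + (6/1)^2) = 55/119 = 0.46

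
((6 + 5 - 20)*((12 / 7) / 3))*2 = -72 / 7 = -10.29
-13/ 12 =-1.08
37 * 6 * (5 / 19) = 1110 / 19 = 58.42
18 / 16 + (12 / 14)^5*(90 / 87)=1.60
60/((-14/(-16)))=480/7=68.57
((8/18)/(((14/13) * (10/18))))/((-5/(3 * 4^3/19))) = -4992/3325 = -1.50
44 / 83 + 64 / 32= 210 / 83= 2.53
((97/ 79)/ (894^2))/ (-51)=-97/ 3220121844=-0.00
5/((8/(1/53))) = 0.01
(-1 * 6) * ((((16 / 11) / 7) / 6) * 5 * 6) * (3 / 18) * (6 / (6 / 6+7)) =-60 / 77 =-0.78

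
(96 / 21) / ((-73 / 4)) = -128 / 511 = -0.25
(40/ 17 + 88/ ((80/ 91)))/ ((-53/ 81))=-1410777/ 9010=-156.58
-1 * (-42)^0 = -1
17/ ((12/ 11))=187/ 12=15.58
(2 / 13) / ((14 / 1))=1 / 91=0.01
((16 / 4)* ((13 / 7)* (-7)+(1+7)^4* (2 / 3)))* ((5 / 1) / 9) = 163060 / 27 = 6039.26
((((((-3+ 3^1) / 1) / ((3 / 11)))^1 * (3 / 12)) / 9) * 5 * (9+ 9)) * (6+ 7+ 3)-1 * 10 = -10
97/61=1.59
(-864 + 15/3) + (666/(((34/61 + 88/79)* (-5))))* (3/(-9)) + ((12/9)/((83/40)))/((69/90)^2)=-734961205792/884067445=-831.34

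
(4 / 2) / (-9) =-2 / 9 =-0.22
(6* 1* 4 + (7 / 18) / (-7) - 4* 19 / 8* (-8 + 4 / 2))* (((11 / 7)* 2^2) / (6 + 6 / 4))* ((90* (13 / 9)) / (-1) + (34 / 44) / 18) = -74981591 / 8505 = -8816.18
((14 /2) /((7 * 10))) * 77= 77 /10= 7.70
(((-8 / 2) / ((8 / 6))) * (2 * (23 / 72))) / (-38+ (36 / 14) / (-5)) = 805 / 16176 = 0.05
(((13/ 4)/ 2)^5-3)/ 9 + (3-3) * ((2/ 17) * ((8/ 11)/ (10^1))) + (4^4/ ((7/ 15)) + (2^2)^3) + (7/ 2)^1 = 1273718923/ 2064384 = 617.00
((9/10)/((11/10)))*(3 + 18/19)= 675/209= 3.23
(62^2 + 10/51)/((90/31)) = 3038837/2295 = 1324.11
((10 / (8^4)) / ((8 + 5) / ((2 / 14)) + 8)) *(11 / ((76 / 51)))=85 / 466944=0.00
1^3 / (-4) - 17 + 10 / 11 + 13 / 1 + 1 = -103 / 44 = -2.34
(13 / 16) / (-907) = -13 / 14512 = -0.00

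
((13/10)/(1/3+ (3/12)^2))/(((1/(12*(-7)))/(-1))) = 26208/95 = 275.87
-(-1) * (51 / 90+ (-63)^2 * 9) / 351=1071647 / 10530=101.77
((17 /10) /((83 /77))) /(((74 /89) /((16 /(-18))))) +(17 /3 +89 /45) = 274474 /46065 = 5.96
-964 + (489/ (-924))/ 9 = -2672371/ 2772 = -964.06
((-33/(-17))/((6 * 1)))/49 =11/1666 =0.01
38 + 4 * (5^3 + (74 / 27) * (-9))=1318 / 3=439.33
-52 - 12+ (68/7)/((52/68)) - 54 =-9582/91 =-105.30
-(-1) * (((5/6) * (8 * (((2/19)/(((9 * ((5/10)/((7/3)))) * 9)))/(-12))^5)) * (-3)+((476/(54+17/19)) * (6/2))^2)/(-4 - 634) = -3829509819348871360517027758/3610512610786977502852597869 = -1.06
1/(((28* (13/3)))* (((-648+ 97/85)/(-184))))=11730/5003453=0.00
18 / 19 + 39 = 759 / 19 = 39.95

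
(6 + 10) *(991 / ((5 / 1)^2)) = 15856 / 25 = 634.24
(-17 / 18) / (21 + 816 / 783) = -493 / 11506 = -0.04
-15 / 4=-3.75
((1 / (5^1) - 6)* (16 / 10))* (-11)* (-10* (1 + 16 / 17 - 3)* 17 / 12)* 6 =9187.20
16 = 16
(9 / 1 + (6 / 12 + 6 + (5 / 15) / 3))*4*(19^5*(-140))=-194819469320 / 9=-21646607702.22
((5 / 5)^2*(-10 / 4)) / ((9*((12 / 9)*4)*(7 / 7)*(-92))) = 5 / 8832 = 0.00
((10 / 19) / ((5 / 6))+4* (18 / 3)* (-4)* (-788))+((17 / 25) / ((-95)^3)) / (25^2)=1013425710937483 / 13396484375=75648.63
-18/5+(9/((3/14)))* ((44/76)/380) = -2553/722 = -3.54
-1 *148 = -148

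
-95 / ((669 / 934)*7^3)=-88730 / 229467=-0.39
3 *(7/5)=21/5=4.20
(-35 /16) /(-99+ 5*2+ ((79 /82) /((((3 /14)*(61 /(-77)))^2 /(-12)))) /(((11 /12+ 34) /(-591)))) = -2237307065 /6853810668112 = -0.00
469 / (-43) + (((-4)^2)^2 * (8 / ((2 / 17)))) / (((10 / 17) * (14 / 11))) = 34978017 / 1505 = 23241.21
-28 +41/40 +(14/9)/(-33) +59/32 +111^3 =64988628643/47520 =1367605.82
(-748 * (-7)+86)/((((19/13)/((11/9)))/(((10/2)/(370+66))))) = 634205/12426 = 51.04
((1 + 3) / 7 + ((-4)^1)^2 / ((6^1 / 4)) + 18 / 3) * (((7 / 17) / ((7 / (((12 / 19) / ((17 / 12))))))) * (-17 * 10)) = -173760 / 2261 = -76.85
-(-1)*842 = 842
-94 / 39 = -2.41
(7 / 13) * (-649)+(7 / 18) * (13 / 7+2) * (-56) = -5635 / 13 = -433.46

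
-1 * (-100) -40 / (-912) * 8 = 5720 / 57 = 100.35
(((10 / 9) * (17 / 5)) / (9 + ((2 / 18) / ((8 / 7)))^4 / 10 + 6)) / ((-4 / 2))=-507617280 / 4031080801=-0.13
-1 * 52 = -52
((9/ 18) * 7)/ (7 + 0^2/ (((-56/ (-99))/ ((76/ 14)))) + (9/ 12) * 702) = 0.01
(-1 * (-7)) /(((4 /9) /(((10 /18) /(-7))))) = -5 /4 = -1.25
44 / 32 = 11 / 8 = 1.38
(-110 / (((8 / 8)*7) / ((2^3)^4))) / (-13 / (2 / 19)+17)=901120 / 1491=604.37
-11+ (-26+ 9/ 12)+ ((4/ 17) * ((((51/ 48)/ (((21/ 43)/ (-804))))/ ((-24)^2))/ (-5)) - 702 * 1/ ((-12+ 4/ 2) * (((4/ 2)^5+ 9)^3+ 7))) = -26131555/ 723744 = -36.11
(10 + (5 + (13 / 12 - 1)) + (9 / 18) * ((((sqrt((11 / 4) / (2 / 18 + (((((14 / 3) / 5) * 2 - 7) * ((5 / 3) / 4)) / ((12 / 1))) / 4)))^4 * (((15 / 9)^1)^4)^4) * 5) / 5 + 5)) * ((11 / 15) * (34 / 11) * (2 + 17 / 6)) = 186416708119411061 / 5622645780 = 33154624.25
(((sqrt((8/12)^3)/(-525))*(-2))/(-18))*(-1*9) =0.00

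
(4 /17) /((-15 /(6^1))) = -0.09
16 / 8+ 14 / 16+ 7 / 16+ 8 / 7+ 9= 1507 / 112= 13.46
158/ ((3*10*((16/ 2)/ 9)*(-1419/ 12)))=-0.05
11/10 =1.10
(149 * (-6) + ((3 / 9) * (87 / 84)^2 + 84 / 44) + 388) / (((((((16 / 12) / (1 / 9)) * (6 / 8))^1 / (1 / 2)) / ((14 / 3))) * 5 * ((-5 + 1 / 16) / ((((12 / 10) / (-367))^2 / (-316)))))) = -13032589 / 72816459494625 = -0.00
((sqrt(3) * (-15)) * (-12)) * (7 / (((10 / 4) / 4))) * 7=14112 * sqrt(3)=24442.70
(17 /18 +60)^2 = 1203409 /324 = 3714.23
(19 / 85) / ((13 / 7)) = 133 / 1105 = 0.12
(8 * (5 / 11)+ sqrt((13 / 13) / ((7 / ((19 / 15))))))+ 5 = sqrt(1995) / 105+ 95 / 11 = 9.06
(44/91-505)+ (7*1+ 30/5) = -491.52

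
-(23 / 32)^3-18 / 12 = -61319 / 32768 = -1.87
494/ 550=0.90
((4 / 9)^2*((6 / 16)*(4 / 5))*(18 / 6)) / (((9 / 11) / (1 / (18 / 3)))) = 0.04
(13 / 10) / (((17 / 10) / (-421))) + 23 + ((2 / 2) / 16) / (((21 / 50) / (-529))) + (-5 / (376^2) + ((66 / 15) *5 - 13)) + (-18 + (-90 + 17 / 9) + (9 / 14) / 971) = -9971749415863 / 21003242688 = -474.77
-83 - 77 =-160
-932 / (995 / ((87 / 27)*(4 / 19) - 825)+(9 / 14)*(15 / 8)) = 2101980608 / 3825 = 549537.41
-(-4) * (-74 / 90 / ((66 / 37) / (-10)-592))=5476 / 985977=0.01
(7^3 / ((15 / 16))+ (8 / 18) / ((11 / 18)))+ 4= 61148 / 165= 370.59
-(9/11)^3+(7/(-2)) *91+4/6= -2542591/7986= -318.38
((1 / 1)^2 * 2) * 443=886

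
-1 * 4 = -4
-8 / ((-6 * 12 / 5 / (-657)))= -365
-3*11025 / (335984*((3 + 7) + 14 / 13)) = -47775 / 5375744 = -0.01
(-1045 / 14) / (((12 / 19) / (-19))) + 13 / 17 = 6415349 / 2856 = 2246.27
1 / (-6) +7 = 41 / 6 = 6.83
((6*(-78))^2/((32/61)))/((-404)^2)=835029/326432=2.56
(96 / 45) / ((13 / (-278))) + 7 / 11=-96491 / 2145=-44.98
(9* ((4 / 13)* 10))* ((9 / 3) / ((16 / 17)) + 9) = 675 / 2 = 337.50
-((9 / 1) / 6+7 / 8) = -19 / 8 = -2.38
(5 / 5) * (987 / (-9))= -329 / 3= -109.67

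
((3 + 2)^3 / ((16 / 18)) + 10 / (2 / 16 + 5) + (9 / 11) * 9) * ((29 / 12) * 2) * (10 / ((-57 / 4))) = -78442535 / 154242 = -508.57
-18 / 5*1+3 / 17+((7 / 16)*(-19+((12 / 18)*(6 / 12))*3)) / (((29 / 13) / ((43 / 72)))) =-5.53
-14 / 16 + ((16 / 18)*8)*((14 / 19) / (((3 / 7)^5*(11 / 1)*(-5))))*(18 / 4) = -62013833 / 2031480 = -30.53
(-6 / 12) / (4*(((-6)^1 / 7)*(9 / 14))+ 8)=-49 / 568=-0.09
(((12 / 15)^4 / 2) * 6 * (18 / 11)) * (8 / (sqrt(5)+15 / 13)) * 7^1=33.22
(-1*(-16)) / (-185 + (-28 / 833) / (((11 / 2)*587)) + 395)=6147064 / 80680211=0.08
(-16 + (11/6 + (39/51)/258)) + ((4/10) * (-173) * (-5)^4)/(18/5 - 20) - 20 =234046364/89913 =2603.03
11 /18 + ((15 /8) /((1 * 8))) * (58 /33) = 3241 /3168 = 1.02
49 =49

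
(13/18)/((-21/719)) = -9347/378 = -24.73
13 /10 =1.30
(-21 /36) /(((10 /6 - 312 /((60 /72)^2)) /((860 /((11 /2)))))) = 75250 /369281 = 0.20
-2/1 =-2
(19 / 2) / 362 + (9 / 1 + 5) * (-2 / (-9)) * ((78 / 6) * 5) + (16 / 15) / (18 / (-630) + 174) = 8024638003 / 39675924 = 202.25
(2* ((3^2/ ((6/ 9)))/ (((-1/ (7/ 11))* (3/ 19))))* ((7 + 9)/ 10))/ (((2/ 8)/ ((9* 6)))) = -2068416/ 55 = -37607.56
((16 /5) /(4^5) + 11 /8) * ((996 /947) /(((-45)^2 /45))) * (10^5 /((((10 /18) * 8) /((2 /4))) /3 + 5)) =16471350 /40721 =404.49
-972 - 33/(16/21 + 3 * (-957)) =-58586607/60275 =-971.99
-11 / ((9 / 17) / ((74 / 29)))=-53.02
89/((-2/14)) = -623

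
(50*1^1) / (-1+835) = 25 / 417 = 0.06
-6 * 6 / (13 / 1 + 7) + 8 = 6.20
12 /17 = 0.71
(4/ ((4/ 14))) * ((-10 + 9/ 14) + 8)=-19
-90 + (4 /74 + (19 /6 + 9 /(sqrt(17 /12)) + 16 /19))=-362483 /4218 + 18* sqrt(51) /17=-78.38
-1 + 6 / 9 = -1 / 3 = -0.33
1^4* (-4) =-4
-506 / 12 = -253 / 6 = -42.17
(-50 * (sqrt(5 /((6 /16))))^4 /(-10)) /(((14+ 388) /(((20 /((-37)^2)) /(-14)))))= -40000 /17335647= -0.00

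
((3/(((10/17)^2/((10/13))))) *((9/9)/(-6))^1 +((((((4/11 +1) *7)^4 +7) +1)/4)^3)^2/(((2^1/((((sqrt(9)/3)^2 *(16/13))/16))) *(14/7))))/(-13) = -16218957244337284543538058382867201047265045325941/136364427035564955648516188487680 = -118938330156348239.61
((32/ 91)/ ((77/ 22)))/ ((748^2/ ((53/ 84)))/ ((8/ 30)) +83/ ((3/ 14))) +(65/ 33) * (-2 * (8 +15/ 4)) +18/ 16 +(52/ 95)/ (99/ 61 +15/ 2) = -10097240421232700669/ 223871302400786040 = -45.10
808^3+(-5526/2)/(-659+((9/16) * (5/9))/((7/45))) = 38816071212752/73583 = 527514116.21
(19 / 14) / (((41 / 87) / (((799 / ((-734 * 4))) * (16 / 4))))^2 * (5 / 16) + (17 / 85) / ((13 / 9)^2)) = 155157355696590 / 17655246740467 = 8.79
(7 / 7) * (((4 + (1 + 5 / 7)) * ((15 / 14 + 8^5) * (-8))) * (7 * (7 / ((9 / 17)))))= -138649582.22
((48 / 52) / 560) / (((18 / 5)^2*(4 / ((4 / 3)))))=5 / 117936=0.00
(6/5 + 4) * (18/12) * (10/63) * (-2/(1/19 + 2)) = -76/63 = -1.21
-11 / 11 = -1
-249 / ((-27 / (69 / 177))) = 1909 / 531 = 3.60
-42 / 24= -7 / 4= -1.75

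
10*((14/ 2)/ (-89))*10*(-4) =2800/ 89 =31.46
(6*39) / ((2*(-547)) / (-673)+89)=2.58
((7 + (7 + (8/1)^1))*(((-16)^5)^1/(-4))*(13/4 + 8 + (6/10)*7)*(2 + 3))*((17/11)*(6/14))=2065563648/7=295080521.14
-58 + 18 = -40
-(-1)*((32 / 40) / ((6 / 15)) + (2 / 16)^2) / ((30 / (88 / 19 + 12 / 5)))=7181 / 15200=0.47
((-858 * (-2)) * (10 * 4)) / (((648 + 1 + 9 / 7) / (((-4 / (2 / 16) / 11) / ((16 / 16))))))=-174720 / 569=-307.07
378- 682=-304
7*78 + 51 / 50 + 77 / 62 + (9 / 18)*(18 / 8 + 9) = 3434099 / 6200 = 553.89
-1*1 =-1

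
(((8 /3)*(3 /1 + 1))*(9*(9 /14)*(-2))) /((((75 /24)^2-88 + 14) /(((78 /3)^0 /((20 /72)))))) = 995328 /143885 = 6.92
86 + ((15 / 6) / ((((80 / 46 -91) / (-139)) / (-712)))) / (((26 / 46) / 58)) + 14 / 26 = -7589030815 / 26689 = -284350.51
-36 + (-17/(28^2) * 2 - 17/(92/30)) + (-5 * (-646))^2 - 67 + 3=94062074429/9016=10432794.41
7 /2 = 3.50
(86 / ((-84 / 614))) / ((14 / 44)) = -290422 / 147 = -1975.66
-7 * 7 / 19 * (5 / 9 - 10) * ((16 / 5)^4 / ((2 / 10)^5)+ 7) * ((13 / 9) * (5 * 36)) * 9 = 18676434331.58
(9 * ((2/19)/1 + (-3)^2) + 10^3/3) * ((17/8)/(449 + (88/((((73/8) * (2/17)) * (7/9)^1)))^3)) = 53694305224217/71258005347733560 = 0.00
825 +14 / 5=4139 / 5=827.80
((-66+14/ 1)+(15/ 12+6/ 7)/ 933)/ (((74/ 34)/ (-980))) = 808241455/ 34521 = 23413.04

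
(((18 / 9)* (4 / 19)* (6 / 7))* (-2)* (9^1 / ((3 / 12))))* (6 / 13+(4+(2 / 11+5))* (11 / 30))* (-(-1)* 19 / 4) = -214992 / 455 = -472.51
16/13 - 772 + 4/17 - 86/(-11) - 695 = -3543707/2431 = -1457.72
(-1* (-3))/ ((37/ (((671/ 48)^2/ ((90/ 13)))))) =5853133/ 2557440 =2.29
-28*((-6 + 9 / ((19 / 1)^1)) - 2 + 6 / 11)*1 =195.46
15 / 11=1.36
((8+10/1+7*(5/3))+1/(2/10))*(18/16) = 39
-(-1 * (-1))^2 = -1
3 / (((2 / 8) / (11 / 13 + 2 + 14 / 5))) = 4404 / 65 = 67.75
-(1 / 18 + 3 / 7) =-61 / 126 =-0.48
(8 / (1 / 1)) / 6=4 / 3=1.33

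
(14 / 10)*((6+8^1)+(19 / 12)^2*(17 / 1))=57071 / 720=79.27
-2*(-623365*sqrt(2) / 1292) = 623365*sqrt(2) / 646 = 1364.66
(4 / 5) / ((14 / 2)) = 4 / 35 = 0.11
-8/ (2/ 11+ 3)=-88/ 35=-2.51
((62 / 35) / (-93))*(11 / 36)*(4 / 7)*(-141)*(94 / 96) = 24299 / 52920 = 0.46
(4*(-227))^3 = -748613312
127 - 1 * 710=-583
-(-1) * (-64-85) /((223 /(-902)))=134398 /223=602.68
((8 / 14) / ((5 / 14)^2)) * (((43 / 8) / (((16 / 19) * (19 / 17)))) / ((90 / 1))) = 5117 / 18000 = 0.28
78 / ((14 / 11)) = 429 / 7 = 61.29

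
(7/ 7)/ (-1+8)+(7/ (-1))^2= 344/ 7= 49.14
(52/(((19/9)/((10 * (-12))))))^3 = -177125584896000/6859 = -25823820512.61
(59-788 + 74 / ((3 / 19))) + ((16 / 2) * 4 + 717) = 1466 / 3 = 488.67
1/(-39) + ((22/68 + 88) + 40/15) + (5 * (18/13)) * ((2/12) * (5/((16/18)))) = 97.45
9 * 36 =324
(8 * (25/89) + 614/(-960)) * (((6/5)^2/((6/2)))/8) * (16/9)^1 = 68677/400500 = 0.17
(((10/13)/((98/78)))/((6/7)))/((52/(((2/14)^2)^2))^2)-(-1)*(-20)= -2182323066555/109116153328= -20.00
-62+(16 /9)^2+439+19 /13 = 401848 /1053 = 381.62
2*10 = 20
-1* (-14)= 14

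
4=4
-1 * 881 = -881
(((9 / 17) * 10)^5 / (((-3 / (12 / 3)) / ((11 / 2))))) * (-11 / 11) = 43302600000 / 1419857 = 30497.86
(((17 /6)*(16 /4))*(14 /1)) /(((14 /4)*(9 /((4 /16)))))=34 /27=1.26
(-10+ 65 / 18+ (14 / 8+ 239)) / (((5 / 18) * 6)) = 8437 / 60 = 140.62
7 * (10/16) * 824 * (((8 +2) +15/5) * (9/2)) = 421785/2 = 210892.50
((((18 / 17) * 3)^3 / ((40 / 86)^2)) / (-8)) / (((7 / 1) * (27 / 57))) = -76831497 / 13756400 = -5.59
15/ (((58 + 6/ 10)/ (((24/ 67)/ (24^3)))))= 25/ 3769152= 0.00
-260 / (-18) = 130 / 9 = 14.44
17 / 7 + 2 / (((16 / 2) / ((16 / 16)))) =75 / 28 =2.68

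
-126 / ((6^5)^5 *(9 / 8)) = -7 / 1776893001870606336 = -0.00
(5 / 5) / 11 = 1 / 11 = 0.09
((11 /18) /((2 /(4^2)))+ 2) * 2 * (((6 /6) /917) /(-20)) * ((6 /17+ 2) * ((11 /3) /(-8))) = 341 /420903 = 0.00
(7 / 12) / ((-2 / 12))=-7 / 2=-3.50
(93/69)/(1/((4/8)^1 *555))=374.02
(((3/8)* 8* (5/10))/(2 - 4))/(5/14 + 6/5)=-105/218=-0.48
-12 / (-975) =4 / 325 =0.01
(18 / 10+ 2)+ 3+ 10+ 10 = 134 / 5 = 26.80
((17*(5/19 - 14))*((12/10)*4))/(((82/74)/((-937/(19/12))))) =44301989664/74005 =598635.09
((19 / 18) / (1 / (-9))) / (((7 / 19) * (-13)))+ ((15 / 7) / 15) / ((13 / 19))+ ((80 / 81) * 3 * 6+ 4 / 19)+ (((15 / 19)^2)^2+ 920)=28682761187 / 30495114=940.57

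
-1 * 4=-4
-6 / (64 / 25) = -75 / 32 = -2.34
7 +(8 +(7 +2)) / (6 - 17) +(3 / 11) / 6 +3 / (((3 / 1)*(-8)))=43 / 8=5.38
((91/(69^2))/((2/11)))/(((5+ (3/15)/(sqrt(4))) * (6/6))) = 0.02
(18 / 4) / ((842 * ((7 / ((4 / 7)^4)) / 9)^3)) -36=-71954014725867564 / 1998723395686003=-36.00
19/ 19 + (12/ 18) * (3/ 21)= 23/ 21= 1.10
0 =0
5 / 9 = 0.56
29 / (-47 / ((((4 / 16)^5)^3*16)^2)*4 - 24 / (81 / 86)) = -783 / 22860271708532638384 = -0.00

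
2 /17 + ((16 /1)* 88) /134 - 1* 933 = -1050585 /1139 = -922.37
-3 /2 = -1.50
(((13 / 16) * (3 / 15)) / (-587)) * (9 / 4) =-117 / 187840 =-0.00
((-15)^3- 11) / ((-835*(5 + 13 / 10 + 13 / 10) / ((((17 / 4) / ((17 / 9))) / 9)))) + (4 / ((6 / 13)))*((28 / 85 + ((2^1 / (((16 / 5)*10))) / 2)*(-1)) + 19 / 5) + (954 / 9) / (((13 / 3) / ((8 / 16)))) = 47.88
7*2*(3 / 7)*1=6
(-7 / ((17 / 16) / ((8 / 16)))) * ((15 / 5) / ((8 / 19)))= -399 / 17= -23.47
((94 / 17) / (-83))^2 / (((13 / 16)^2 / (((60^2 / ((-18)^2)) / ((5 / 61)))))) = 2759659520 / 3028190841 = 0.91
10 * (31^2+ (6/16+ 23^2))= 59615/4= 14903.75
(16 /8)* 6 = 12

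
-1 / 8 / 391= -1 / 3128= -0.00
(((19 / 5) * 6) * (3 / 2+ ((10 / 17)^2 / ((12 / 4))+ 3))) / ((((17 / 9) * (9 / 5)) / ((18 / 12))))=456171 / 9826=46.42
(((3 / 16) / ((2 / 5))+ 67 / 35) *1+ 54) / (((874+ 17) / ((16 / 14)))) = 63149 / 873180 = 0.07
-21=-21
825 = 825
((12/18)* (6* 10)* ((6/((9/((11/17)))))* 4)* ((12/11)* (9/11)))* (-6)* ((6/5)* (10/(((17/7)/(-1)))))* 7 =40642560/3179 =12784.70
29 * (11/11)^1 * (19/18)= 551/18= 30.61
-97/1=-97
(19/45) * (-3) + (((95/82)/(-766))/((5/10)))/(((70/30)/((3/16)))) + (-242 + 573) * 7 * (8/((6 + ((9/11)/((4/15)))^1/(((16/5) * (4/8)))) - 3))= 38237728633453/10147906720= 3768.04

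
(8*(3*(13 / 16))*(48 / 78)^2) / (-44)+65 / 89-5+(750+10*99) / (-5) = -4485472 / 12727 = -352.44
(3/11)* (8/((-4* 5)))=-6/55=-0.11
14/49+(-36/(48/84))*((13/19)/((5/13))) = -74339/665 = -111.79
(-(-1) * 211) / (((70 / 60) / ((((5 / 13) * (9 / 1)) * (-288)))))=-16407360 / 91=-180300.66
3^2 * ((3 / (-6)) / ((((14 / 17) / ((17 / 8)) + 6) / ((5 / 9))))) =-1445 / 3692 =-0.39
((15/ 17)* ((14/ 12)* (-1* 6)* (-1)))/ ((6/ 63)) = 2205/ 34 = 64.85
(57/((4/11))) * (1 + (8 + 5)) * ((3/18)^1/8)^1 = 1463/32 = 45.72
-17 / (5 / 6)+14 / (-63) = -928 / 45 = -20.62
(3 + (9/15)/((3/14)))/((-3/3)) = -5.80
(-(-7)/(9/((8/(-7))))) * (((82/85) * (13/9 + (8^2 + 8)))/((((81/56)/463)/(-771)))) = 2889398481536/185895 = 15543174.81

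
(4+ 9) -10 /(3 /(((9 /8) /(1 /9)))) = -20.75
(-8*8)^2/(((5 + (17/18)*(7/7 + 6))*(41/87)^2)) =558047232/351329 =1588.39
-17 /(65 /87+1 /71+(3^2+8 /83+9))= -8715747 /9668120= -0.90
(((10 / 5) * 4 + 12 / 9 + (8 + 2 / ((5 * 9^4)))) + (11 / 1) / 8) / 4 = 4909831 / 1049760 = 4.68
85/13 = 6.54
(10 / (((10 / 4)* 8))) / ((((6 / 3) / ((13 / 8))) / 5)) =65 / 32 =2.03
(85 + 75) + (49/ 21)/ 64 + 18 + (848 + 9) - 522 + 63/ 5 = 504611/ 960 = 525.64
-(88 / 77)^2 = -64 / 49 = -1.31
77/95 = 0.81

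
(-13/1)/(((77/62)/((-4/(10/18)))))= 29016/385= 75.37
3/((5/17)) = 51/5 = 10.20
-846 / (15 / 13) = -3666 / 5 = -733.20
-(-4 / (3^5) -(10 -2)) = 1948 / 243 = 8.02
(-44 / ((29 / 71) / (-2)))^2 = 39037504 / 841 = 46417.96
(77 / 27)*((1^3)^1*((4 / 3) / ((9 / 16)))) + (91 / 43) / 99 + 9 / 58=138725623 / 19999386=6.94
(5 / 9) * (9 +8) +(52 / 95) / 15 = 40531 / 4275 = 9.48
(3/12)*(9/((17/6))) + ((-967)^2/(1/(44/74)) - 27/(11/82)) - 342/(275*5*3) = 961392115213/1729750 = 555798.30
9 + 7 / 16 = 9.44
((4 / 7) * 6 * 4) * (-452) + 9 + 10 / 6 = -129952 / 21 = -6188.19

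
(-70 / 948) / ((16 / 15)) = -175 / 2528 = -0.07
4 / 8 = 1 / 2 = 0.50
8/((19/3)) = 24/19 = 1.26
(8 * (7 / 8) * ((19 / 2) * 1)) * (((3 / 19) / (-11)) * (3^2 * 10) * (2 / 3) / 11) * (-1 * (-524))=-330120 / 121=-2728.26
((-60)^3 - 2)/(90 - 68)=-108001/11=-9818.27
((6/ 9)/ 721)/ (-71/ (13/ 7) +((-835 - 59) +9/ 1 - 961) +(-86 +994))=-26/ 27450633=-0.00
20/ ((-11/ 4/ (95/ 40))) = -190/ 11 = -17.27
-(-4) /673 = 4 /673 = 0.01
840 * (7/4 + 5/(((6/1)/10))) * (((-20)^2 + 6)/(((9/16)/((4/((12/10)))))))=550211200/27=20378192.59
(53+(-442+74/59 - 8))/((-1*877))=23349/51743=0.45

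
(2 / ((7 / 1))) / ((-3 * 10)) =-1 / 105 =-0.01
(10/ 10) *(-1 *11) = -11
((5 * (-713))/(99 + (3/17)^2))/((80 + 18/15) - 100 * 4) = 1030285/9124056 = 0.11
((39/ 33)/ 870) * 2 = 13/ 4785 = 0.00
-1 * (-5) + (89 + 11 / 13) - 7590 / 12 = -13979 / 26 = -537.65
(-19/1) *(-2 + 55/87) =2261/87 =25.99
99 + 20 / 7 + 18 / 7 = 731 / 7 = 104.43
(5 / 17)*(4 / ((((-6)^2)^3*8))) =5 / 1586304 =0.00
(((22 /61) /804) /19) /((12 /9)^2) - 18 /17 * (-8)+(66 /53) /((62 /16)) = 610211862651 /69405630176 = 8.79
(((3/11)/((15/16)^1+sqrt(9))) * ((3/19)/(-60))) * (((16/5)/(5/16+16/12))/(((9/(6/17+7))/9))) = -5120/1964809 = -0.00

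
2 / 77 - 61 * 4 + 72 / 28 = -18588 / 77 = -241.40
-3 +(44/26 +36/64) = -155/208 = -0.75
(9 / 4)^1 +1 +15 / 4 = 7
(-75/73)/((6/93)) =-2325/146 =-15.92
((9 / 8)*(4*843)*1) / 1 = 7587 / 2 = 3793.50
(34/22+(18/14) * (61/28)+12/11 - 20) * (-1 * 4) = 58.25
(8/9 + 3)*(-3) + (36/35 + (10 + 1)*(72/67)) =8321/7035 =1.18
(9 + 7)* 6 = 96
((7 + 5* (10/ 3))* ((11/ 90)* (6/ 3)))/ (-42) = -781/ 5670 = -0.14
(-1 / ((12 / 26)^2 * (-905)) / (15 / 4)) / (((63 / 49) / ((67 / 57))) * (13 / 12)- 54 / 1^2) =-317044 / 12105221175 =-0.00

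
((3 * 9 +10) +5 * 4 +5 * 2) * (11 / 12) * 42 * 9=46431 / 2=23215.50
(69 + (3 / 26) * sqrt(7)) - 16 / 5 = 3 * sqrt(7) / 26 + 329 / 5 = 66.11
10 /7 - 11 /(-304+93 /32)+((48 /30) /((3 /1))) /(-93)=27461194 /18817155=1.46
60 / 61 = 0.98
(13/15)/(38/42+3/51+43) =1547/78475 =0.02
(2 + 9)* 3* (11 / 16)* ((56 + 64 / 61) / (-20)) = -31581 / 488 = -64.72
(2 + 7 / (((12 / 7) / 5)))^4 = 5236114321 / 20736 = 252513.23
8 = 8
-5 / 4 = -1.25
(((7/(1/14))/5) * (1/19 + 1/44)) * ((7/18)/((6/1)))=2401/25080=0.10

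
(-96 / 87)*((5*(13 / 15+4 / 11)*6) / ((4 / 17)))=-1904 / 11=-173.09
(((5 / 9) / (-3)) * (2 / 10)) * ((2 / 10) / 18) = -1 / 2430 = -0.00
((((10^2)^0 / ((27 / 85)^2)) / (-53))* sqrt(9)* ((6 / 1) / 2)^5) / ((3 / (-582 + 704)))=-881450 / 159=-5543.71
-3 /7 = -0.43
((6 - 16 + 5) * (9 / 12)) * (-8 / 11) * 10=300 / 11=27.27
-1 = -1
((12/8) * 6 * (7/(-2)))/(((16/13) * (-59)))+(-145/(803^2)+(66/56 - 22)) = -173741187707/8521795744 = -20.39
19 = 19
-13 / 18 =-0.72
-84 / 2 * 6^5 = -326592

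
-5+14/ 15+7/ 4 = -2.32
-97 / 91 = -1.07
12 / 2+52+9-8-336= -277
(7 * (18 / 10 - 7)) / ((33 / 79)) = -14378 / 165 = -87.14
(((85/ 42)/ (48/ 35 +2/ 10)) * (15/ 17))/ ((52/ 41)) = 1025/ 1144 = 0.90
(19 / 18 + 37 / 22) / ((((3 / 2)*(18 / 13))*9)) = 3523 / 24057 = 0.15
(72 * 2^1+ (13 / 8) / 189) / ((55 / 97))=21120877 / 83160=253.98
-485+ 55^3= 165890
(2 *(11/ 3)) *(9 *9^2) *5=26730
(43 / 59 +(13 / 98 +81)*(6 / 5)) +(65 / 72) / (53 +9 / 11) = 60445285213 / 616129920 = 98.10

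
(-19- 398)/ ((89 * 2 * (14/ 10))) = -2085/ 1246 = -1.67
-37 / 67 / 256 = -37 / 17152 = -0.00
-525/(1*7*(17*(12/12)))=-75/17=-4.41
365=365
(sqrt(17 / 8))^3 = 17 * sqrt(34) / 32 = 3.10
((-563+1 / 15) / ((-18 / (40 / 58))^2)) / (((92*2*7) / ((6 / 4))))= -10555 / 10967481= -0.00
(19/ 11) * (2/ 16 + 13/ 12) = 551/ 264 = 2.09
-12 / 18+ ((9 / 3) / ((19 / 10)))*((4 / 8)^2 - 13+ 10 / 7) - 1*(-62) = 34679 / 798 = 43.46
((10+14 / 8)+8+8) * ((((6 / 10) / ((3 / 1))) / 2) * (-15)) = -333 / 8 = -41.62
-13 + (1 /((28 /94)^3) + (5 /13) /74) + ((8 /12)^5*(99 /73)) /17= 1099075053065 /44224683048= 24.85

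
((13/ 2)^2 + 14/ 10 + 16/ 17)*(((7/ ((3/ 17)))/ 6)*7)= 742889/ 360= 2063.58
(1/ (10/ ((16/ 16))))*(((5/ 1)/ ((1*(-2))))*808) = -202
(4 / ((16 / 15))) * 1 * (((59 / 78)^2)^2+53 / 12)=878002625 / 49353408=17.79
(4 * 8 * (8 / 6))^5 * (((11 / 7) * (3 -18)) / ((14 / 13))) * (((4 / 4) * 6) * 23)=-565045897461760 / 1323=-427094404733.00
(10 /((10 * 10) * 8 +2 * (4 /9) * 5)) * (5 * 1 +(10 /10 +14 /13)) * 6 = 1242 /2353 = 0.53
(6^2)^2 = 1296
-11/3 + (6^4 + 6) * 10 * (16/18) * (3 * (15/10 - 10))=-885371/3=-295123.67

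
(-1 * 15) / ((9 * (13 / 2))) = -10 / 39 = -0.26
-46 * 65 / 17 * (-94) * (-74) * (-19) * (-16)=-6322725760 / 17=-371925044.71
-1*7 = -7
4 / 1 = 4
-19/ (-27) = 19/ 27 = 0.70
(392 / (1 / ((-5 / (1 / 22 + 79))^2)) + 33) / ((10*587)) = 104539193 / 17751590270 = 0.01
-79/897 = -0.09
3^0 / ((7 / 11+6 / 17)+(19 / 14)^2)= 36652 / 103767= 0.35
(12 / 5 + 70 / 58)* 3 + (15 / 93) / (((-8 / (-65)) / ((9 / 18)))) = 825349 / 71920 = 11.48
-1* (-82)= 82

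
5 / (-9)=-5 / 9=-0.56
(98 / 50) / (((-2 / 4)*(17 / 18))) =-1764 / 425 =-4.15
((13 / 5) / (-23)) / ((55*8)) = -13 / 50600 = -0.00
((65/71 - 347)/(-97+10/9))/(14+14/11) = 202719/857822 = 0.24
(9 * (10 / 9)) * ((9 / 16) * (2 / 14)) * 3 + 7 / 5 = 3.81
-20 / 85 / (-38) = 2 / 323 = 0.01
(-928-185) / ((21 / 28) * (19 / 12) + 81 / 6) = -17808 / 235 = -75.78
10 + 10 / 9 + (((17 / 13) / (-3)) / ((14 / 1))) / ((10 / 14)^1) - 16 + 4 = -1091 / 1170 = -0.93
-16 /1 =-16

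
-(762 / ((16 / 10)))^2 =-226814.06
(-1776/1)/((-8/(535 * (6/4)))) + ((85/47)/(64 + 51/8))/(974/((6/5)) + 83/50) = 575122739452545/3228215539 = 178155.00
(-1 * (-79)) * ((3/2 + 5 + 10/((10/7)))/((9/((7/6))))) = 553/4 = 138.25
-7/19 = -0.37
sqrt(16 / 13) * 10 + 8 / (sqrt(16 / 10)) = 17.42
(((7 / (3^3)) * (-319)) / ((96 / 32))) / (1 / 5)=-11165 / 81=-137.84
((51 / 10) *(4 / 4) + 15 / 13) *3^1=18.76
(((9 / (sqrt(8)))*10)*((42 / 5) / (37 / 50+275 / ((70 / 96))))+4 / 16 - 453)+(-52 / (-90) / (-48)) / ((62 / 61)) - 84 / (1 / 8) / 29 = -924188177 / 1941840+66150*sqrt(2) / 132259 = -475.23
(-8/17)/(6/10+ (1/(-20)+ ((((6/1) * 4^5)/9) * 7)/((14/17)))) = -480/5919281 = -0.00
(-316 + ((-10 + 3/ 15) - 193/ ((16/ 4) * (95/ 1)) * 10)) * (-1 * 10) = 62867/ 19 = 3308.79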